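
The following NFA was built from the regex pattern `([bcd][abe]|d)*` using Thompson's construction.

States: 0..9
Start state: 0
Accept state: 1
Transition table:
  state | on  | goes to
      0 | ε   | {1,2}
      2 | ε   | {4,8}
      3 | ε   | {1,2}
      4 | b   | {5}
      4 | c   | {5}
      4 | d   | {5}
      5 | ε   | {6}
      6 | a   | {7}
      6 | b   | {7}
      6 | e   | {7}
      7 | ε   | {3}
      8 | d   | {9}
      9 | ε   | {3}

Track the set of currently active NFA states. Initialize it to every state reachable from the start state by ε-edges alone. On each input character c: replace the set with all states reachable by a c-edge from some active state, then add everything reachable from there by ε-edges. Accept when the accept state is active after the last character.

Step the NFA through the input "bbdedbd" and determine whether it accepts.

S₀ = ε-closure({0}) = {0,1,2,4,8}
'b' @ 1: {5,6}
'b' @ 2: {1,2,3,4,7,8}  [accepting]
'd' @ 3: {1,2,3,4,5,6,8,9}  [accepting]
'e' @ 4: {1,2,3,4,7,8}  [accepting]
'd' @ 5: {1,2,3,4,5,6,8,9}  [accepting]
'b' @ 6: {1,2,3,4,5,6,7,8}  [accepting]
'd' @ 7: {1,2,3,4,5,6,8,9}  [accepting]
end set {1,2,3,4,5,6,8,9} — state 1 in

Answer: ACCEPT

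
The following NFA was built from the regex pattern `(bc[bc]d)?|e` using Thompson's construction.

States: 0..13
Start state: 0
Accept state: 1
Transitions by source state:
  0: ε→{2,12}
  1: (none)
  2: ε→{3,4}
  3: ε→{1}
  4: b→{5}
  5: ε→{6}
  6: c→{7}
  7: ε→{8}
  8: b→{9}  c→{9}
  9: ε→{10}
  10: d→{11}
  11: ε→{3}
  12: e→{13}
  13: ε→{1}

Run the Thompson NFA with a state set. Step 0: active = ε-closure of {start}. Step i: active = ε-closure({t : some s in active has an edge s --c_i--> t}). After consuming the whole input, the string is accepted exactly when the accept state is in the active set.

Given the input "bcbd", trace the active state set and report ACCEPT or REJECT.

Answer: ACCEPT

Steps:
start: ε-closure({0}) = {0,1,2,3,4,12}
'b' @ 1: {5,6}
'c' @ 2: {7,8}
'b' @ 3: {9,10}
'd' @ 4: {1,3,11}  (accept∈set)
final: {1,3,11}; accept 1 in set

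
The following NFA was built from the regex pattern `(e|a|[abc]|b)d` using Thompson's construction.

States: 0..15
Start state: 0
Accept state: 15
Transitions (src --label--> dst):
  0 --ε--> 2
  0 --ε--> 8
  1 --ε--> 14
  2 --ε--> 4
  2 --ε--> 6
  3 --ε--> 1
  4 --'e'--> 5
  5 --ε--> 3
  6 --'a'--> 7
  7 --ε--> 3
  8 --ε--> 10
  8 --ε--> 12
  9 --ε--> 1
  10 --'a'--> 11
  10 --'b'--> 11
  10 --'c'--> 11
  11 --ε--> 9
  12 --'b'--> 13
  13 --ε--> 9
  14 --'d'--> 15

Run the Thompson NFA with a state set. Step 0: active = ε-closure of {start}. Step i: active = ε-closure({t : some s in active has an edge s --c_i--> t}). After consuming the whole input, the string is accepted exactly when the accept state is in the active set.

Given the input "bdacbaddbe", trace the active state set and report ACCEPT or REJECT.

initial (ε-close {0}): {0,2,4,6,8,10,12}
'b' @ 1: {1,9,11,13,14}
'd' @ 2: {15}  (accept∈set)
'a' @ 3: {}  — dead — no transitions
rest 'cbaddbe' ignored (set empty)
final: {}; accept 15 not in set

Answer: REJECT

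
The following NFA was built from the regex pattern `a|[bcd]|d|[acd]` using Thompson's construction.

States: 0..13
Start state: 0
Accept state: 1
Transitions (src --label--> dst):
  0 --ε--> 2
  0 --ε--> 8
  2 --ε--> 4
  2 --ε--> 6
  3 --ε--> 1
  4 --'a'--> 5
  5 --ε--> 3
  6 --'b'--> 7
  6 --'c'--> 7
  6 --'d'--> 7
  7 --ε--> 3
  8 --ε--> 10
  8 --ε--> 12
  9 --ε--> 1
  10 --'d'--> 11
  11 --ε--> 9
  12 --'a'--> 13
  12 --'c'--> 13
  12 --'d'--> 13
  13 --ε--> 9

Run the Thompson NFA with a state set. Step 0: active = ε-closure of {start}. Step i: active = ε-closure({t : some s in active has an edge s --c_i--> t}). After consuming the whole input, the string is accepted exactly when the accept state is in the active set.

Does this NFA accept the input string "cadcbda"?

initial (ε-close {0}): {0,2,4,6,8,10,12}
'c' @ 1: {1,3,7,9,13}  (accept∈set)
'a' @ 2: {}  — state set empty
rest 'dcbda' ignored (set empty)
after full input: {}  (accept=1 not in)

Answer: REJECT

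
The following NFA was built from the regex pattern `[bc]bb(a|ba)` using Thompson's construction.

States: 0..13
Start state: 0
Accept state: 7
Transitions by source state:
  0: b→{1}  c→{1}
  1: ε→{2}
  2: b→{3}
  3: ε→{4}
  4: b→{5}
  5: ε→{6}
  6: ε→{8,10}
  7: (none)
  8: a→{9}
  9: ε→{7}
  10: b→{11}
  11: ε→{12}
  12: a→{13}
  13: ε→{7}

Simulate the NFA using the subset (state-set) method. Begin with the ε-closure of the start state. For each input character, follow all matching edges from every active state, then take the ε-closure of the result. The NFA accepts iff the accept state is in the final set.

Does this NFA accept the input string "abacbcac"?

S₀ = ε-closure({0}) = {0}
'a' @ 1: {}  — no active states
rest 'bacbcac' ignored (set empty)
after full input: {}  (accept=7 not in)

Answer: REJECT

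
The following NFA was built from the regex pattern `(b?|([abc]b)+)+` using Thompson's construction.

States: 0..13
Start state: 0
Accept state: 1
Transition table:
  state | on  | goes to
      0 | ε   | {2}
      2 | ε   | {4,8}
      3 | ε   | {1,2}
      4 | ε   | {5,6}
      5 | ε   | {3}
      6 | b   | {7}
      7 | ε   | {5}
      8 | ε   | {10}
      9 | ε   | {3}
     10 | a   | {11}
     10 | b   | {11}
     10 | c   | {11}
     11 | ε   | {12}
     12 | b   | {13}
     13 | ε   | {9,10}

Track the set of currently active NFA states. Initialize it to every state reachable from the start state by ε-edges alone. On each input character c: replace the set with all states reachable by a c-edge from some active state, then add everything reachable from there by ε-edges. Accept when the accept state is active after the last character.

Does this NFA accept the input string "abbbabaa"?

Answer: REJECT

Steps:
S₀ = ε-closure({0}) = {0,1,2,3,4,5,6,8,10}
'a' @ 1: {11,12}
'b' @ 2: {1,2,3,4,5,6,8,9,10,13}  [accepting]
'b' @ 3: {1,2,3,4,5,6,7,8,10,11,12}  [accepting]
'b' @ 4: {1,2,3,4,5,6,7,8,9,10,11,12,13}  [accepting]
'a' @ 5: {11,12}
'b' @ 6: {1,2,3,4,5,6,8,9,10,13}  [accepting]
'a' @ 7: {11,12}
'a' @ 8: {}  — state set empty
after full input: {}  (accept=1 not in)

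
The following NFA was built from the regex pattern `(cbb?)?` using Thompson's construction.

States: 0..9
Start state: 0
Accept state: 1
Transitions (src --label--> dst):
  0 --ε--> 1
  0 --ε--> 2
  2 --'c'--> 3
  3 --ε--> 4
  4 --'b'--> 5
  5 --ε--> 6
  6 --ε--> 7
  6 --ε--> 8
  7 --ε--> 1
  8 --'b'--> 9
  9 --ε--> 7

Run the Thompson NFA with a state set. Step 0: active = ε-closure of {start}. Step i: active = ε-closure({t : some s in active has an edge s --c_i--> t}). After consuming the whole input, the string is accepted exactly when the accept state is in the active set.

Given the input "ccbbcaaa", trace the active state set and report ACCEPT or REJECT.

initial (ε-close {0}): {0,1,2}
'c' @ 1: {3,4}
'c' @ 2: {}  — no active states
rest 'bbcaaa' ignored (set empty)
end set {} — state 1 not in

Answer: REJECT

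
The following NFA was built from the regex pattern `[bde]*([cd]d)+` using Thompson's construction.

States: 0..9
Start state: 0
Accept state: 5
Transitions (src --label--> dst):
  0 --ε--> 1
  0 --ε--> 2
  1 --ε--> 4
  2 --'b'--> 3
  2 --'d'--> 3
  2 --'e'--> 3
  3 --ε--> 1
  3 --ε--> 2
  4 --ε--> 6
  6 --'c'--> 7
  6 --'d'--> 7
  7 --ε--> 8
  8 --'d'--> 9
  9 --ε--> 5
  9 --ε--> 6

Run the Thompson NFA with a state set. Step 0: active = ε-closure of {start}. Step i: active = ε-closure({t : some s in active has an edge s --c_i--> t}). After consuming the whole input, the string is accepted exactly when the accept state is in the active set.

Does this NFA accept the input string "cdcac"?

Answer: REJECT

Trace:
start: ε-closure({0}) = {0,1,2,4,6}
'c' @ 1: {7,8}
'd' @ 2: {5,6,9}  (accept∈set)
'c' @ 3: {7,8}
'a' @ 4: {}  — no active states
rest 'c' ignored (set empty)
final: {}; accept 5 not in set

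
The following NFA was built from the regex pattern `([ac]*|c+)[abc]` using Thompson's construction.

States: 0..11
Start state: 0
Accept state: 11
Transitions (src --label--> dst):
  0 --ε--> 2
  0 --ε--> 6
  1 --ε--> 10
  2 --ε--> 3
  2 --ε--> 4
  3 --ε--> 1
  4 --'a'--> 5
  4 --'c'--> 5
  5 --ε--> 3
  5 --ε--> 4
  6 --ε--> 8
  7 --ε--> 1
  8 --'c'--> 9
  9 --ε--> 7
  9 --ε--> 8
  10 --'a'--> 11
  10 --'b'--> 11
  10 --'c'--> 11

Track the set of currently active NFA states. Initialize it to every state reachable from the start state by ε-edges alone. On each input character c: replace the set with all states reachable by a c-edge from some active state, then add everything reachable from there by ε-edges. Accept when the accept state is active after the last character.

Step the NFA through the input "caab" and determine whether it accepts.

Answer: ACCEPT

Derivation:
start: ε-closure({0}) = {0,1,2,3,4,6,8,10}
'c' @ 1: {1,3,4,5,7,8,9,10,11}  ✓accept
'a' @ 2: {1,3,4,5,10,11}  ✓accept
'a' @ 3: {1,3,4,5,10,11}  ✓accept
'b' @ 4: {11}  ✓accept
final: {11}; accept 11 in set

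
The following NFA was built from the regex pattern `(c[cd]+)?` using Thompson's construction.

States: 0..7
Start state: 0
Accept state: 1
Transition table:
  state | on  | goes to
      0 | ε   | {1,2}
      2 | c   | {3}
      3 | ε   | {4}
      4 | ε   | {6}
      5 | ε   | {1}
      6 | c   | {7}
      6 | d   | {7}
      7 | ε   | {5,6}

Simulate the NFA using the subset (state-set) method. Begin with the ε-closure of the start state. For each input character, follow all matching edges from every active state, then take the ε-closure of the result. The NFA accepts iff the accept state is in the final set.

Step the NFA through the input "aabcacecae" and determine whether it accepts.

Answer: REJECT

Steps:
initial (ε-close {0}): {0,1,2}
'a' @ 1: {}  — state set empty
rest 'abcacecae' ignored (set empty)
final: {}; accept 1 not in set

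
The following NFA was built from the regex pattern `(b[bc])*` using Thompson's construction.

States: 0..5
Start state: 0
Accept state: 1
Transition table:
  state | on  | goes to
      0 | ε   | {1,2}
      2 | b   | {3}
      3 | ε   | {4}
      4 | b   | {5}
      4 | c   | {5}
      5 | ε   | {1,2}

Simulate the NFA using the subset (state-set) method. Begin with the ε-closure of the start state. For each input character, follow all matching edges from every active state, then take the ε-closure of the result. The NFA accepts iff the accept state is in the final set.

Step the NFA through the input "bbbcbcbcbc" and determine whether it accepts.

Answer: ACCEPT

Trace:
start: ε-closure({0}) = {0,1,2}
'b' @ 1: {3,4}
'b' @ 2: {1,2,5}  [accepting]
'b' @ 3: {3,4}
'c' @ 4: {1,2,5}  [accepting]
'b' @ 5: {3,4}
'c' @ 6: {1,2,5}  [accepting]
'b' @ 7: {3,4}
'c' @ 8: {1,2,5}  [accepting]
'b' @ 9: {3,4}
'c' @ 10: {1,2,5}  [accepting]
final: {1,2,5}; accept 1 in set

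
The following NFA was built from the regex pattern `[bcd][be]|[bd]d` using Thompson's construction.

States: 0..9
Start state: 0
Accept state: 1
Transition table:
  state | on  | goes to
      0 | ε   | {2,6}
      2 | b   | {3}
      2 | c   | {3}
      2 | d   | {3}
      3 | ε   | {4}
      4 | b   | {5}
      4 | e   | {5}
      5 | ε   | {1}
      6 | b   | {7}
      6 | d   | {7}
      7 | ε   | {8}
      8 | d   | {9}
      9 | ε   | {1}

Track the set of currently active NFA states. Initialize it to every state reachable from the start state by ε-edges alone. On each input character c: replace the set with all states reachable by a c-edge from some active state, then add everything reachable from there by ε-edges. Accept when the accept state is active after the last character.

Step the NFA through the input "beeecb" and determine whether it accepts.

S₀ = ε-closure({0}) = {0,2,6}
'b' @ 1: {3,4,7,8}
'e' @ 2: {1,5}  [accepting]
'e' @ 3: {}  — no active states
rest 'ecb' ignored (set empty)
after full input: {}  (accept=1 not in)

Answer: REJECT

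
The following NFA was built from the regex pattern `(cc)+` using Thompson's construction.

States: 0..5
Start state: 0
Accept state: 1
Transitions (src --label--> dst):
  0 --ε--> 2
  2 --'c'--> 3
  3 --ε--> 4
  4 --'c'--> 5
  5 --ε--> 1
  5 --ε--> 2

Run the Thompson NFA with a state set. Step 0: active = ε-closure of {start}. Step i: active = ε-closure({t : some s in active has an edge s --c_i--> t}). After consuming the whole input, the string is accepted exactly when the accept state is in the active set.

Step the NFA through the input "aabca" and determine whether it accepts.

initial (ε-close {0}): {0,2}
'a' @ 1: {}  — state set empty
rest 'abca' ignored (set empty)
end set {} — state 1 not in

Answer: REJECT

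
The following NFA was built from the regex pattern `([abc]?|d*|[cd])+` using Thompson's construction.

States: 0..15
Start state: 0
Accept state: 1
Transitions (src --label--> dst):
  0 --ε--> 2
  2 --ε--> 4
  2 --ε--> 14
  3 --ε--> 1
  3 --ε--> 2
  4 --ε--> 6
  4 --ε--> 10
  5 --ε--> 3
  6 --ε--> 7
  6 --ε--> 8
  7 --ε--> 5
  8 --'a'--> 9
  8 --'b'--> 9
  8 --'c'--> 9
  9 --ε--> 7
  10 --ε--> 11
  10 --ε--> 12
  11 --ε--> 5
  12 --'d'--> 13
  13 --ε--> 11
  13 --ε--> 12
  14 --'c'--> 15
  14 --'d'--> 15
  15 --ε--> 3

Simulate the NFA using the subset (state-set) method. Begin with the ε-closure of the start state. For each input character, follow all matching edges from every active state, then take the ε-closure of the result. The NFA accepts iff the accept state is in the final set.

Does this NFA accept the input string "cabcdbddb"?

Answer: ACCEPT

Steps:
S₀ = ε-closure({0}) = {0,1,2,3,4,5,6,7,8,10,11,12,14}
'c' @ 1: {1,2,3,4,5,6,7,8,9,10,11,12,14,15}  [accepting]
'a' @ 2: {1,2,3,4,5,6,7,8,9,10,11,12,14}  [accepting]
'b' @ 3: {1,2,3,4,5,6,7,8,9,10,11,12,14}  [accepting]
'c' @ 4: {1,2,3,4,5,6,7,8,9,10,11,12,14,15}  [accepting]
'd' @ 5: {1,2,3,4,5,6,7,8,10,11,12,13,14,15}  [accepting]
'b' @ 6: {1,2,3,4,5,6,7,8,9,10,11,12,14}  [accepting]
'd' @ 7: {1,2,3,4,5,6,7,8,10,11,12,13,14,15}  [accepting]
'd' @ 8: {1,2,3,4,5,6,7,8,10,11,12,13,14,15}  [accepting]
'b' @ 9: {1,2,3,4,5,6,7,8,9,10,11,12,14}  [accepting]
final: {1,2,3,4,5,6,7,8,9,10,11,12,14}; accept 1 in set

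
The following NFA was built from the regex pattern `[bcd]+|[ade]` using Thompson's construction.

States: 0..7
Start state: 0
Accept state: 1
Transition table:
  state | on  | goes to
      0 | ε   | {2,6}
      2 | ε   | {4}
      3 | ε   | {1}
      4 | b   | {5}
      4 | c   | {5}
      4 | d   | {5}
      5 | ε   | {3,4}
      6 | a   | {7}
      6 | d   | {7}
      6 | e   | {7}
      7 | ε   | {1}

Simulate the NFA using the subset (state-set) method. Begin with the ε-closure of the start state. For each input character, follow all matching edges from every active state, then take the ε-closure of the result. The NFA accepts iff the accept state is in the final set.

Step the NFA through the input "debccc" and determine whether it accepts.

Answer: REJECT

Derivation:
S₀ = ε-closure({0}) = {0,2,4,6}
'd' @ 1: {1,3,4,5,7}  [accepting]
'e' @ 2: {}  — state set empty
rest 'bccc' ignored (set empty)
after full input: {}  (accept=1 not in)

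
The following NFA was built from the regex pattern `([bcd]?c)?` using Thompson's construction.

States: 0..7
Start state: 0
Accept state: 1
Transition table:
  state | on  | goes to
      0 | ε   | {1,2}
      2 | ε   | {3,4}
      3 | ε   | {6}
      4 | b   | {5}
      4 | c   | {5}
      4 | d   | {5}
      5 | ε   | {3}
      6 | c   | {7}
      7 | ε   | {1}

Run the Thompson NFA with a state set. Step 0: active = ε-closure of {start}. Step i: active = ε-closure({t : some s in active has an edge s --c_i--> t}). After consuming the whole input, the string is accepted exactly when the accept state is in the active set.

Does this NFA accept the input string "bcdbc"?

initial (ε-close {0}): {0,1,2,3,4,6}
'b' @ 1: {3,5,6}
'c' @ 2: {1,7}  [accepting]
'd' @ 3: {}  — state set empty
rest 'bc' ignored (set empty)
final: {}; accept 1 not in set

Answer: REJECT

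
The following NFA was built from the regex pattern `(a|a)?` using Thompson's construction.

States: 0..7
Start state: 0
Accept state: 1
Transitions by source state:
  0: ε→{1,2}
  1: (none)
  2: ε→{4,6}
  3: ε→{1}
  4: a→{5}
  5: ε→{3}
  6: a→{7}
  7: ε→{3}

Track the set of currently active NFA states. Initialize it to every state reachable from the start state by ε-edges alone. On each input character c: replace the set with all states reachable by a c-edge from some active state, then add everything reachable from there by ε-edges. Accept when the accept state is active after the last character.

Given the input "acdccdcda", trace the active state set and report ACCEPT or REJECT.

start: ε-closure({0}) = {0,1,2,4,6}
'a' @ 1: {1,3,5,7}  (accept∈set)
'c' @ 2: {}  — state set empty
rest 'dccdcda' ignored (set empty)
after full input: {}  (accept=1 not in)

Answer: REJECT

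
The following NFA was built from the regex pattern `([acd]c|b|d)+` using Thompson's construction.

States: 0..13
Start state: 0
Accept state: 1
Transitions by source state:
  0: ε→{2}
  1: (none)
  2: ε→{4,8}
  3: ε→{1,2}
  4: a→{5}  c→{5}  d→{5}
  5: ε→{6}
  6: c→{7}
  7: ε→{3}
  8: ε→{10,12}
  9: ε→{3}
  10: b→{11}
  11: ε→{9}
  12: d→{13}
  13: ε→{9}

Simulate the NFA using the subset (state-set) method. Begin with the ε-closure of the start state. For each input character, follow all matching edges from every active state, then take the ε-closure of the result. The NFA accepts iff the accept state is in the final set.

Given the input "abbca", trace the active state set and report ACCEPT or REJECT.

Answer: REJECT

Steps:
initial (ε-close {0}): {0,2,4,8,10,12}
'a' @ 1: {5,6}
'b' @ 2: {}  — state set empty
rest 'bca' ignored (set empty)
end set {} — state 1 not in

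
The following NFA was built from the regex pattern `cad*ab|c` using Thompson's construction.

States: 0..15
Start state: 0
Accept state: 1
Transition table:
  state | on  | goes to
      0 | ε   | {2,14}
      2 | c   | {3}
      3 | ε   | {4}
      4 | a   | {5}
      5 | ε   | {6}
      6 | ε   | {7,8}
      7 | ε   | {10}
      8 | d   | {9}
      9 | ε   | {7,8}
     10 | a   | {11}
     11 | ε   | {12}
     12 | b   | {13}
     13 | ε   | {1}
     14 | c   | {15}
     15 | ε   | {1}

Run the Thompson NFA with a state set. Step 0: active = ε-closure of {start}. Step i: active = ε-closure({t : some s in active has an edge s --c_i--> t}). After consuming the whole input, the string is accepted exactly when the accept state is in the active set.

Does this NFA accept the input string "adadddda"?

Answer: REJECT

Steps:
S₀ = ε-closure({0}) = {0,2,14}
'a' @ 1: {}  — state set empty
rest 'dadddda' ignored (set empty)
end set {} — state 1 not in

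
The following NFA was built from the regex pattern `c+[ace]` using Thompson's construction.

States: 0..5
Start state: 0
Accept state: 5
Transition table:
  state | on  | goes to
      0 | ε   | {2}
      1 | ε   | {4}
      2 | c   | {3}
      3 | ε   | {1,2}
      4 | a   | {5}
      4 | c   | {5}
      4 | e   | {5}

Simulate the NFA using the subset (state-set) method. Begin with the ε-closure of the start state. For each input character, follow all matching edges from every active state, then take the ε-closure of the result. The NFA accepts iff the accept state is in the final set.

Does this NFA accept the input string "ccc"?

Answer: ACCEPT

Derivation:
start: ε-closure({0}) = {0,2}
'c' @ 1: {1,2,3,4}
'c' @ 2: {1,2,3,4,5}  ✓accept
'c' @ 3: {1,2,3,4,5}  ✓accept
after full input: {1,2,3,4,5}  (accept=5 in)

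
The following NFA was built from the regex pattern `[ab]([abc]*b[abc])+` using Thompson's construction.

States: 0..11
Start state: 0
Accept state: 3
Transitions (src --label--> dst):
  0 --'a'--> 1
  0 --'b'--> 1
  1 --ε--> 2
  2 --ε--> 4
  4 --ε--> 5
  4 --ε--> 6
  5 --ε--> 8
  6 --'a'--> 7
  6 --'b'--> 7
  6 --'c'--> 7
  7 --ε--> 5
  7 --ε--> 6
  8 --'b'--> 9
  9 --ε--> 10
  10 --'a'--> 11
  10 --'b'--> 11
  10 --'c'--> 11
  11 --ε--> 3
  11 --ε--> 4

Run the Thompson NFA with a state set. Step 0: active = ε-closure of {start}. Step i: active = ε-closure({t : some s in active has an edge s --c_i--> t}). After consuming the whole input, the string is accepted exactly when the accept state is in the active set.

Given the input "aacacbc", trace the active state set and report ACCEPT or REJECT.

start: ε-closure({0}) = {0}
'a' @ 1: {1,2,4,5,6,8}
'a' @ 2: {5,6,7,8}
'c' @ 3: {5,6,7,8}
'a' @ 4: {5,6,7,8}
'c' @ 5: {5,6,7,8}
'b' @ 6: {5,6,7,8,9,10}
'c' @ 7: {3,4,5,6,7,8,11}  [accepting]
final: {3,4,5,6,7,8,11}; accept 3 in set

Answer: ACCEPT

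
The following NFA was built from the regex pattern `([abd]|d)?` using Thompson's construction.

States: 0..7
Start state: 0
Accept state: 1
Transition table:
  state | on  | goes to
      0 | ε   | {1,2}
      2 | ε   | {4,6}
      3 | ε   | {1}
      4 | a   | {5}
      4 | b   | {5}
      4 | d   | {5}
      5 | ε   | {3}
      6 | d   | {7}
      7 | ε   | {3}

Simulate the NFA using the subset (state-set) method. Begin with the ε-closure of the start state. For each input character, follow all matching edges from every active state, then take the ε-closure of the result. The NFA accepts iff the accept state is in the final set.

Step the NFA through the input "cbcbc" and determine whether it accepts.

Answer: REJECT

Derivation:
initial (ε-close {0}): {0,1,2,4,6}
'c' @ 1: {}  — dead — no transitions
rest 'bcbc' ignored (set empty)
final: {}; accept 1 not in set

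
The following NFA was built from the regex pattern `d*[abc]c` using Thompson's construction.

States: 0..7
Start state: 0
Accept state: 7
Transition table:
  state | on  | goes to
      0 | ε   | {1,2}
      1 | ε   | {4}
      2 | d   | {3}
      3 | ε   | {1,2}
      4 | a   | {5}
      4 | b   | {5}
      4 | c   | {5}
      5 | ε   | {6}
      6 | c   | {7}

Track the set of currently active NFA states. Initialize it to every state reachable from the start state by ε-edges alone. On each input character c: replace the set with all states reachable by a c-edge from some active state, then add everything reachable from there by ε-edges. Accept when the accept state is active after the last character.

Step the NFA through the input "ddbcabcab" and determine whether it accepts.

initial (ε-close {0}): {0,1,2,4}
'd' @ 1: {1,2,3,4}
'd' @ 2: {1,2,3,4}
'b' @ 3: {5,6}
'c' @ 4: {7}  [accepting]
'a' @ 5: {}  — no active states
rest 'bcab' ignored (set empty)
after full input: {}  (accept=7 not in)

Answer: REJECT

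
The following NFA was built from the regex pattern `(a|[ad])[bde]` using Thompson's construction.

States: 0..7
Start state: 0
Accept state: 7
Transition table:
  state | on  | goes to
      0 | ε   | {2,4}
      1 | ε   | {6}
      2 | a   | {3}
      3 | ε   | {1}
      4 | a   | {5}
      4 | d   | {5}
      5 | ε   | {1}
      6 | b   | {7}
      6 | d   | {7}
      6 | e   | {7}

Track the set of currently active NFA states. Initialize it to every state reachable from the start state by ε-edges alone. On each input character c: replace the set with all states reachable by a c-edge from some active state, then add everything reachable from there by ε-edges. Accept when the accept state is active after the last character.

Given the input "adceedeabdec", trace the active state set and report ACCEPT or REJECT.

start: ε-closure({0}) = {0,2,4}
'a' @ 1: {1,3,5,6}
'd' @ 2: {7}  ✓accept
'c' @ 3: {}  — dead — no transitions
rest 'eedeabdec' ignored (set empty)
final: {}; accept 7 not in set

Answer: REJECT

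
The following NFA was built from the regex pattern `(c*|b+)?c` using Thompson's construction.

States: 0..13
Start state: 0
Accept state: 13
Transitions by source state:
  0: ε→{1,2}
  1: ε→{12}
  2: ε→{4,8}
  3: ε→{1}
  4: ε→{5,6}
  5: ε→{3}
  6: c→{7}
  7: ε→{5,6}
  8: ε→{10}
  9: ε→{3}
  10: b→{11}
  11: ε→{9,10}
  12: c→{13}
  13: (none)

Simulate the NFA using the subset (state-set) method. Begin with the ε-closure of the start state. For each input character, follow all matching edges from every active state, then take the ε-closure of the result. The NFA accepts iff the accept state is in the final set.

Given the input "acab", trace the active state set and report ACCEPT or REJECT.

S₀ = ε-closure({0}) = {0,1,2,3,4,5,6,8,10,12}
'a' @ 1: {}  — no active states
rest 'cab' ignored (set empty)
final: {}; accept 13 not in set

Answer: REJECT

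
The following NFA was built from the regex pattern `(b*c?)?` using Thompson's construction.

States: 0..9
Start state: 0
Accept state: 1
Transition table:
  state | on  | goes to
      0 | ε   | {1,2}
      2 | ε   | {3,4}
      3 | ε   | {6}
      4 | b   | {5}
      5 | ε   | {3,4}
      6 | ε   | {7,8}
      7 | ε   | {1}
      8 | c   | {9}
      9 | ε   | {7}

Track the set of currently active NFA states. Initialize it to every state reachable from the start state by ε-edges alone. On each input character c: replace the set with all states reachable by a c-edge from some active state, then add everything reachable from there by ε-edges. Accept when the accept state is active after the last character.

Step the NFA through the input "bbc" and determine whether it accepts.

Answer: ACCEPT

Trace:
initial (ε-close {0}): {0,1,2,3,4,6,7,8}
'b' @ 1: {1,3,4,5,6,7,8}  [accepting]
'b' @ 2: {1,3,4,5,6,7,8}  [accepting]
'c' @ 3: {1,7,9}  [accepting]
final: {1,7,9}; accept 1 in set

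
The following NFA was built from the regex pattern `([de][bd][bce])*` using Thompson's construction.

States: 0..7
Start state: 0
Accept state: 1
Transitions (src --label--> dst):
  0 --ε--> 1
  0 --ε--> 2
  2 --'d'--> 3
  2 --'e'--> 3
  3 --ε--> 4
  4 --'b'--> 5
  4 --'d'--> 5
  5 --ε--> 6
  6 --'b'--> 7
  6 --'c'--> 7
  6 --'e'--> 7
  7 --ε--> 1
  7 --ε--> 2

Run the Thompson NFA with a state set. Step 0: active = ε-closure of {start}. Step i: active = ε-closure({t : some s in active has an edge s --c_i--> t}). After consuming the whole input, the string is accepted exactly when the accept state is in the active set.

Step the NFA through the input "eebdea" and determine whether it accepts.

Answer: REJECT

Trace:
initial (ε-close {0}): {0,1,2}
'e' @ 1: {3,4}
'e' @ 2: {}  — state set empty
rest 'bdea' ignored (set empty)
final: {}; accept 1 not in set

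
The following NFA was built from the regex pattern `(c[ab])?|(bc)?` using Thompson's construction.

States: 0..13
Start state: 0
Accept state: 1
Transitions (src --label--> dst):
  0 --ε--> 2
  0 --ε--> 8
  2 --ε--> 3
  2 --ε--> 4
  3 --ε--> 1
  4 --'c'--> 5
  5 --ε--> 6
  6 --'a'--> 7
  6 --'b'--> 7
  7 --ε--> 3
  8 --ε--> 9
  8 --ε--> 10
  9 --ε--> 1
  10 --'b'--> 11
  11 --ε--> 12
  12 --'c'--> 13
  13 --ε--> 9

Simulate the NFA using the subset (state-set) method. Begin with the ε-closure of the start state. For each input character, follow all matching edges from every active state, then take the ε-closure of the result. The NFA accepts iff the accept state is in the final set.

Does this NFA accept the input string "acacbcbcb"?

start: ε-closure({0}) = {0,1,2,3,4,8,9,10}
'a' @ 1: {}  — dead — no transitions
rest 'cacbcbcb' ignored (set empty)
final: {}; accept 1 not in set

Answer: REJECT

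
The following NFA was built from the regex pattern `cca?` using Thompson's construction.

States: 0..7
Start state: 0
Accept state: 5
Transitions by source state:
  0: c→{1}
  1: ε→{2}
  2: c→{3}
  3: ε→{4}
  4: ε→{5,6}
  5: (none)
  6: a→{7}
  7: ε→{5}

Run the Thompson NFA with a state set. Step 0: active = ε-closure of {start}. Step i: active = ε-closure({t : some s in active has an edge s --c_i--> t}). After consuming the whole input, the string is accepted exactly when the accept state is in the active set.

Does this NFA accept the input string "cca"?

Answer: ACCEPT

Derivation:
start: ε-closure({0}) = {0}
'c' @ 1: {1,2}
'c' @ 2: {3,4,5,6}  [accepting]
'a' @ 3: {5,7}  [accepting]
end set {5,7} — state 5 in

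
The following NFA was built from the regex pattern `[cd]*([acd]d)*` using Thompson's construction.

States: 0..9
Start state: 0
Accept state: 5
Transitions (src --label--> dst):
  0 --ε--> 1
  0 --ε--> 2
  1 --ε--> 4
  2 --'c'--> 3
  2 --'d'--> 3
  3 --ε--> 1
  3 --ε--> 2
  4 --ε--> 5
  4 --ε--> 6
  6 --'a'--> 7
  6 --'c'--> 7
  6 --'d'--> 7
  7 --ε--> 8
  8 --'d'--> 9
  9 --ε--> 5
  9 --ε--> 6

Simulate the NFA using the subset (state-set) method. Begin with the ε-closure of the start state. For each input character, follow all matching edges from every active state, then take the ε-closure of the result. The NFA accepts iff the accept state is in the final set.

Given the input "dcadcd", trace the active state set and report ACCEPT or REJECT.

start: ε-closure({0}) = {0,1,2,4,5,6}
'd' @ 1: {1,2,3,4,5,6,7,8}  (accept∈set)
'c' @ 2: {1,2,3,4,5,6,7,8}  (accept∈set)
'a' @ 3: {7,8}
'd' @ 4: {5,6,9}  (accept∈set)
'c' @ 5: {7,8}
'd' @ 6: {5,6,9}  (accept∈set)
after full input: {5,6,9}  (accept=5 in)

Answer: ACCEPT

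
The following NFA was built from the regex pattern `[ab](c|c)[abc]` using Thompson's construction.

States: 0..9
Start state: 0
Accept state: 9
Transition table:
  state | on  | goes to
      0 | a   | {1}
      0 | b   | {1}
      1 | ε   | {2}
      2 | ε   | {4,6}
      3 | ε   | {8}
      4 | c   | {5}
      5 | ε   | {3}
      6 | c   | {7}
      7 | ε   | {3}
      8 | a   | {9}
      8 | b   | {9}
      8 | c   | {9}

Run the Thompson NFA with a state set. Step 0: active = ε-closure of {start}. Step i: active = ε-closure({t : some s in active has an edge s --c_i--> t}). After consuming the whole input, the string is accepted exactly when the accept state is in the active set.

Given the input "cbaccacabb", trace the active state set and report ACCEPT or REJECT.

initial (ε-close {0}): {0}
'c' @ 1: {}  — dead — no transitions
rest 'baccacabb' ignored (set empty)
end set {} — state 9 not in

Answer: REJECT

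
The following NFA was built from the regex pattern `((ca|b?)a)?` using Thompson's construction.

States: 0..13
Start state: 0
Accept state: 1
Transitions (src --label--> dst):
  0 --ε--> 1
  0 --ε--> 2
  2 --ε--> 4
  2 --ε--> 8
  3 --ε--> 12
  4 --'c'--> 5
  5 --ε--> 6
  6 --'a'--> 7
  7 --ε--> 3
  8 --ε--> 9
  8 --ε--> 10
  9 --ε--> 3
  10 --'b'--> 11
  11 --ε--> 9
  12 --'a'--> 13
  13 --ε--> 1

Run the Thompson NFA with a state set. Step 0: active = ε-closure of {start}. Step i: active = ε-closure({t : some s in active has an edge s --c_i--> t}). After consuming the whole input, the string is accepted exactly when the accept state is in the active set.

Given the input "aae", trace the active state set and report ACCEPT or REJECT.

start: ε-closure({0}) = {0,1,2,3,4,8,9,10,12}
'a' @ 1: {1,13}  [accepting]
'a' @ 2: {}  — dead — no transitions
rest 'e' ignored (set empty)
after full input: {}  (accept=1 not in)

Answer: REJECT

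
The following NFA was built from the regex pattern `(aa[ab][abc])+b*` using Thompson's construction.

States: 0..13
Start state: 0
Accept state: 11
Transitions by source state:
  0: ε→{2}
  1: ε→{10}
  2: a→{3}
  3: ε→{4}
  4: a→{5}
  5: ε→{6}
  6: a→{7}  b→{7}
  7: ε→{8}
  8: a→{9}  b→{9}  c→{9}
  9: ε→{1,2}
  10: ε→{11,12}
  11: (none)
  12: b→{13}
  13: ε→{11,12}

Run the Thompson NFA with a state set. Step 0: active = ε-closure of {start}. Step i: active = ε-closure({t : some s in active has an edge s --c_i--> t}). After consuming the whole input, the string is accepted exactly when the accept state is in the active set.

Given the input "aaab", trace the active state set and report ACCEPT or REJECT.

start: ε-closure({0}) = {0,2}
'a' @ 1: {3,4}
'a' @ 2: {5,6}
'a' @ 3: {7,8}
'b' @ 4: {1,2,9,10,11,12}  ✓accept
end set {1,2,9,10,11,12} — state 11 in

Answer: ACCEPT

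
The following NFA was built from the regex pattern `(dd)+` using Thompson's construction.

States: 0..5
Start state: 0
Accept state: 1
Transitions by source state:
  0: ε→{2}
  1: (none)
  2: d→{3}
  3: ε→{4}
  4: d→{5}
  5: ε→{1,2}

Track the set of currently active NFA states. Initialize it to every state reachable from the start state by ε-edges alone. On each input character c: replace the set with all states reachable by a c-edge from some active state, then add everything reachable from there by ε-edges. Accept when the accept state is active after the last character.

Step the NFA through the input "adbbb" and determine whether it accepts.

start: ε-closure({0}) = {0,2}
'a' @ 1: {}  — dead — no transitions
rest 'dbbb' ignored (set empty)
end set {} — state 1 not in

Answer: REJECT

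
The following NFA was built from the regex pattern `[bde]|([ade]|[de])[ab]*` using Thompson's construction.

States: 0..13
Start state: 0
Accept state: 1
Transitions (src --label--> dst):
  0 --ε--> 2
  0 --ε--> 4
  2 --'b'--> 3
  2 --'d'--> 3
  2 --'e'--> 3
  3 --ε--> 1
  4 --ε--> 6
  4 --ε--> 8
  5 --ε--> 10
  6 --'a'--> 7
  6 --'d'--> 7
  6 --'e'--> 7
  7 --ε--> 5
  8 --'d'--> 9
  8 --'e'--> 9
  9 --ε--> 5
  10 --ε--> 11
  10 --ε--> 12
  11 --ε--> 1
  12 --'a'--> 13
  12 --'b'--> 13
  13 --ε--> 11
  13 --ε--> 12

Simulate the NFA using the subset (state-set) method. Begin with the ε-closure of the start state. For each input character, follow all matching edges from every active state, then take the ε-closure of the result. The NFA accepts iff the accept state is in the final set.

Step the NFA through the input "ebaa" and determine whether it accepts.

Answer: ACCEPT

Derivation:
S₀ = ε-closure({0}) = {0,2,4,6,8}
'e' @ 1: {1,3,5,7,9,10,11,12}  (accept∈set)
'b' @ 2: {1,11,12,13}  (accept∈set)
'a' @ 3: {1,11,12,13}  (accept∈set)
'a' @ 4: {1,11,12,13}  (accept∈set)
after full input: {1,11,12,13}  (accept=1 in)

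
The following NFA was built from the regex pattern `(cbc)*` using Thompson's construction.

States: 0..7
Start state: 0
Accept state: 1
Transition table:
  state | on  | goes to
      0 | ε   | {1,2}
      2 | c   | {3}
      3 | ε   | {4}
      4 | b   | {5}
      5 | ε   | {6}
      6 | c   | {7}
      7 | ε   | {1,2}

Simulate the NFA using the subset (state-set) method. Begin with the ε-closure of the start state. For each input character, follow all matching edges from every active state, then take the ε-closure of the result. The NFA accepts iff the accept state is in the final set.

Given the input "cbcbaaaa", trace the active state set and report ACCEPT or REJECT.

S₀ = ε-closure({0}) = {0,1,2}
'c' @ 1: {3,4}
'b' @ 2: {5,6}
'c' @ 3: {1,2,7}  ✓accept
'b' @ 4: {}  — state set empty
rest 'aaaa' ignored (set empty)
after full input: {}  (accept=1 not in)

Answer: REJECT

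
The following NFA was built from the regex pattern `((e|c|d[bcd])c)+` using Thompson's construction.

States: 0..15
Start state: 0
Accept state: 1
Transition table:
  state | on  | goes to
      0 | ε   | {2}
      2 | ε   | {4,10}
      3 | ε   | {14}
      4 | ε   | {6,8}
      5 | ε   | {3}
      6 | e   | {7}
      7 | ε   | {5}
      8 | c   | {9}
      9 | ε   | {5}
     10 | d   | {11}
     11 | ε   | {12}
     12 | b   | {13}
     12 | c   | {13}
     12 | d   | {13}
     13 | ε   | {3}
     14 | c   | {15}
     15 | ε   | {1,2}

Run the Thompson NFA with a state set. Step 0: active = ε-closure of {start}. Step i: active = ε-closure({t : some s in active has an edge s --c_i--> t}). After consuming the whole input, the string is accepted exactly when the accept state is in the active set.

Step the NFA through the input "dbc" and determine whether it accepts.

Answer: ACCEPT

Derivation:
start: ε-closure({0}) = {0,2,4,6,8,10}
'd' @ 1: {11,12}
'b' @ 2: {3,13,14}
'c' @ 3: {1,2,4,6,8,10,15}  [accepting]
end set {1,2,4,6,8,10,15} — state 1 in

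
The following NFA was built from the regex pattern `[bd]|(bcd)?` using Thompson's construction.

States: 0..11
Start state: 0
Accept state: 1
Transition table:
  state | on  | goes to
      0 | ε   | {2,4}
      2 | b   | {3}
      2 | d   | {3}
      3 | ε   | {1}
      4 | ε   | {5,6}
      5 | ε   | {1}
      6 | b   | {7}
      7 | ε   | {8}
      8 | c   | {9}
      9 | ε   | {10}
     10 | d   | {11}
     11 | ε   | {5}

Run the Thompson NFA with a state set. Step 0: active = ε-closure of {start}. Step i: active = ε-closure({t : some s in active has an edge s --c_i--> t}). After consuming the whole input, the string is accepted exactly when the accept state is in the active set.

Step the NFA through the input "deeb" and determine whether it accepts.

Answer: REJECT

Trace:
initial (ε-close {0}): {0,1,2,4,5,6}
'd' @ 1: {1,3}  [accepting]
'e' @ 2: {}  — state set empty
rest 'eb' ignored (set empty)
final: {}; accept 1 not in set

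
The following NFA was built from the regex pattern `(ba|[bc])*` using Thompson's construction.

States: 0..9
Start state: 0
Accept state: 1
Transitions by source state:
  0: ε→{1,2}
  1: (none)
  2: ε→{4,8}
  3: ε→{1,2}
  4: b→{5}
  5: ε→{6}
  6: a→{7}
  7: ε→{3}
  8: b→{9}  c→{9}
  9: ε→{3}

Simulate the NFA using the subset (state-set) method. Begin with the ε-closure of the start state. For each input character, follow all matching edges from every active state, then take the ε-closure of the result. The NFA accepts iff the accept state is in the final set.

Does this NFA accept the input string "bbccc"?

Answer: ACCEPT

Trace:
S₀ = ε-closure({0}) = {0,1,2,4,8}
'b' @ 1: {1,2,3,4,5,6,8,9}  ✓accept
'b' @ 2: {1,2,3,4,5,6,8,9}  ✓accept
'c' @ 3: {1,2,3,4,8,9}  ✓accept
'c' @ 4: {1,2,3,4,8,9}  ✓accept
'c' @ 5: {1,2,3,4,8,9}  ✓accept
final: {1,2,3,4,8,9}; accept 1 in set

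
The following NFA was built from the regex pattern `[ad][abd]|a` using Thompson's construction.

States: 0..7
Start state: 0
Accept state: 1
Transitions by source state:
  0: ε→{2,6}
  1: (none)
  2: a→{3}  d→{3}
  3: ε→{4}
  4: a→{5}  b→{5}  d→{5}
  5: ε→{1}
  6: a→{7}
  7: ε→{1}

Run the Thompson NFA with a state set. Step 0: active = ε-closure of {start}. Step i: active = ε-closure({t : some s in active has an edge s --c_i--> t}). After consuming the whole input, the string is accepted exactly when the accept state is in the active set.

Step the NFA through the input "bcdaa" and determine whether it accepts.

start: ε-closure({0}) = {0,2,6}
'b' @ 1: {}  — state set empty
rest 'cdaa' ignored (set empty)
after full input: {}  (accept=1 not in)

Answer: REJECT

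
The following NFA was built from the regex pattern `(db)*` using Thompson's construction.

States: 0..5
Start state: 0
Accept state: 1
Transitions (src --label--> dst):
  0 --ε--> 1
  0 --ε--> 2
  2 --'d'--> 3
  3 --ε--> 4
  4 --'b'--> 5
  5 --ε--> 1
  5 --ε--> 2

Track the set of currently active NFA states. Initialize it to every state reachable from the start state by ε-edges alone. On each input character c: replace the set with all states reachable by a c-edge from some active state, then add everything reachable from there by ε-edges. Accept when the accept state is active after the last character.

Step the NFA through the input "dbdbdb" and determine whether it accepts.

Answer: ACCEPT

Steps:
start: ε-closure({0}) = {0,1,2}
'd' @ 1: {3,4}
'b' @ 2: {1,2,5}  (accept∈set)
'd' @ 3: {3,4}
'b' @ 4: {1,2,5}  (accept∈set)
'd' @ 5: {3,4}
'b' @ 6: {1,2,5}  (accept∈set)
end set {1,2,5} — state 1 in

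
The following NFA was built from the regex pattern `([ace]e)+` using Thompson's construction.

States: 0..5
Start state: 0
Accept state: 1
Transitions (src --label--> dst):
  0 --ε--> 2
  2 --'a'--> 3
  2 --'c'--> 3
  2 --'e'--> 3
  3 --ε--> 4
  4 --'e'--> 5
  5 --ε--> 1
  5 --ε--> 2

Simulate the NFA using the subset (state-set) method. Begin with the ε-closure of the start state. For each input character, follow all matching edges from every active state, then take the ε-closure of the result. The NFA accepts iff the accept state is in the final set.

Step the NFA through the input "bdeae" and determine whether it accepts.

S₀ = ε-closure({0}) = {0,2}
'b' @ 1: {}  — dead — no transitions
rest 'deae' ignored (set empty)
end set {} — state 1 not in

Answer: REJECT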